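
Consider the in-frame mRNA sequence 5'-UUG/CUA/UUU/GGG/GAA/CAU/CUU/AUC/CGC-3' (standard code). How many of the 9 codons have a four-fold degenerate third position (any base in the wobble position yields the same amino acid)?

4

Codon 1 UUG (Leu): third position 2-fold.
Codon 2 CUA (Leu): third position 4-fold.
Codon 3 UUU (Phe): third position 2-fold.
Codon 4 GGG (Gly): third position 4-fold.
Codon 5 GAA (Glu): third position 2-fold.
Codon 6 CAU (His): third position 2-fold.
Codon 7 CUU (Leu): third position 4-fold.
Codon 8 AUC (Ile): third position 3-fold.
Codon 9 CGC (Arg): third position 4-fold.
Four-fold degenerate third positions: 4.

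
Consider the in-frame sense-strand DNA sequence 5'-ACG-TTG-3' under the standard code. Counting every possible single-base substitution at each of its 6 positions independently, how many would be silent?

Codon 1 (ACG, Thr): 3 synonymous substitutions.
Codon 2 (TTG, Leu): 2 synonymous substitutions.
Total: 3 + 2 = 5.

5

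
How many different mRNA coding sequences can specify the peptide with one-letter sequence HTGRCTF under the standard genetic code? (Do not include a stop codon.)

3072

His: 2 codons.
Thr: 4 codons.
Gly: 4 codons.
Arg: 6 codons.
Cys: 2 codons.
Thr: 4 codons.
Phe: 2 codons.
2 × 4 × 4 × 6 × 2 × 4 × 2 = 3072.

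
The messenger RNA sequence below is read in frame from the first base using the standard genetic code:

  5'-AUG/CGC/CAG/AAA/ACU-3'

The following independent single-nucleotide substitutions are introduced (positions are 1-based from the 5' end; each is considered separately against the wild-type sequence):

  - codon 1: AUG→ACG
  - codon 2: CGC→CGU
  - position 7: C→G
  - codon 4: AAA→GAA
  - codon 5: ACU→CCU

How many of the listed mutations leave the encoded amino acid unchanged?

Codon 1: AUG (Met) → ACG (Thr) — missense.
Codon 2: CGC (Arg) → CGU (Arg) — synonymous.
Codon 3: CAG (Gln) → GAG (Glu) — missense.
Codon 4: AAA (Lys) → GAA (Glu) — missense.
Codon 5: ACU (Thr) → CCU (Pro) — missense.
Synonymous: 1 of 5.

1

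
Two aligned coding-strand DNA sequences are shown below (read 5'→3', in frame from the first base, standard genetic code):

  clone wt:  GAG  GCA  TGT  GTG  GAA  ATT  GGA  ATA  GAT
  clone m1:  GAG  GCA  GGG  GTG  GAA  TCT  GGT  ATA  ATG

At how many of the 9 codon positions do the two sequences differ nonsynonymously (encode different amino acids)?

3

Codon 1: GAG Glu / GAG Glu — identical.
Codon 2: GCA Ala / GCA Ala — identical.
Codon 3: TGT Cys / GGG Gly — nonsynonymous.
Codon 4: GTG Val / GTG Val — identical.
Codon 5: GAA Glu / GAA Glu — identical.
Codon 6: ATT Ile / TCT Ser — nonsynonymous.
Codon 7: GGA Gly / GGT Gly — synonymous.
Codon 8: ATA Ile / ATA Ile — identical.
Codon 9: GAT Asp / ATG Met — nonsynonymous.
Nonsynonymous differences: 3.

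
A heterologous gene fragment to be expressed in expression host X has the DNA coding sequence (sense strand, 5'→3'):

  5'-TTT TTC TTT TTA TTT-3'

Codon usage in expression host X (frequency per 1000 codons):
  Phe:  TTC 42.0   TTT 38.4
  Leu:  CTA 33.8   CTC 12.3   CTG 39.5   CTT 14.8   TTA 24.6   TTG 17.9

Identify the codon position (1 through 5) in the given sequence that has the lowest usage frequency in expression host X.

4

Codon 1 TTT (Phe): 38.4 per 1000.
Codon 2 TTC (Phe): 42.0 per 1000.
Codon 3 TTT (Phe): 38.4 per 1000.
Codon 4 TTA (Leu): 24.6 per 1000.
Codon 5 TTT (Phe): 38.4 per 1000.
Lowest frequency is 24.6 at codon 4.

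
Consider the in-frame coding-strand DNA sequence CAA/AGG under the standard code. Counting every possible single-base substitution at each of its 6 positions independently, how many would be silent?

3

Codon 1 (CAA, Gln): 1 synonymous substitution.
Codon 2 (AGG, Arg): 2 synonymous substitutions.
Total: 1 + 2 = 3.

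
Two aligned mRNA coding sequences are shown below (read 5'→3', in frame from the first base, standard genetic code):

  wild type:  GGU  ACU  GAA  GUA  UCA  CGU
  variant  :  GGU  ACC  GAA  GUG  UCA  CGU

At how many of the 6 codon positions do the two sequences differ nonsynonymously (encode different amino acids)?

Codon 1: GGU Gly / GGU Gly — identical.
Codon 2: ACU Thr / ACC Thr — synonymous.
Codon 3: GAA Glu / GAA Glu — identical.
Codon 4: GUA Val / GUG Val — synonymous.
Codon 5: UCA Ser / UCA Ser — identical.
Codon 6: CGU Arg / CGU Arg — identical.
Nonsynonymous differences: 0.

0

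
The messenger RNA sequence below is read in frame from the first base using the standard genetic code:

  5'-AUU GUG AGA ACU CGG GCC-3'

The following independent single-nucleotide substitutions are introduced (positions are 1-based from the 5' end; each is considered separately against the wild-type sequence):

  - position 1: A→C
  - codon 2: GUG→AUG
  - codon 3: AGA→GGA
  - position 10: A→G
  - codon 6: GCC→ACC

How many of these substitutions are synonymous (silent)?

0

Codon 1: AUU (Ile) → CUU (Leu) — missense.
Codon 2: GUG (Val) → AUG (Met) — missense.
Codon 3: AGA (Arg) → GGA (Gly) — missense.
Codon 4: ACU (Thr) → GCU (Ala) — missense.
Codon 6: GCC (Ala) → ACC (Thr) — missense.
Synonymous: 0 of 5.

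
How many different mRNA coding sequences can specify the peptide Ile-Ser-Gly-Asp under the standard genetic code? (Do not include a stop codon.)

144

Ile: 3 codons.
Ser: 6 codons.
Gly: 4 codons.
Asp: 2 codons.
3 × 6 × 4 × 2 = 144.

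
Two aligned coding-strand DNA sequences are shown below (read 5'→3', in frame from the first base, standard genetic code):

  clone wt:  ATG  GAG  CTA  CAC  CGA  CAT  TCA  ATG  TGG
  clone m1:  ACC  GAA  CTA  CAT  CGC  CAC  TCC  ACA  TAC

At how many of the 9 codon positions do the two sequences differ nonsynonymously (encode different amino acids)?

3

Codon 1: ATG Met / ACC Thr — nonsynonymous.
Codon 2: GAG Glu / GAA Glu — synonymous.
Codon 3: CTA Leu / CTA Leu — identical.
Codon 4: CAC His / CAT His — synonymous.
Codon 5: CGA Arg / CGC Arg — synonymous.
Codon 6: CAT His / CAC His — synonymous.
Codon 7: TCA Ser / TCC Ser — synonymous.
Codon 8: ATG Met / ACA Thr — nonsynonymous.
Codon 9: TGG Trp / TAC Tyr — nonsynonymous.
Nonsynonymous differences: 3.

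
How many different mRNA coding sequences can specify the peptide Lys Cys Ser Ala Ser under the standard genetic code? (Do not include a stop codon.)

576

Lys: 2 codons.
Cys: 2 codons.
Ser: 6 codons.
Ala: 4 codons.
Ser: 6 codons.
2 × 2 × 6 × 4 × 6 = 576.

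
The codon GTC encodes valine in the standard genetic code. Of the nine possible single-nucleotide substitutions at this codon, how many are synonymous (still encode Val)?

3

Position 1: none → 0 synonymous.
Position 2: none → 0 synonymous.
Position 3: GTT, GTA, GTG → 3 synonymous.
Total: 0 + 0 + 3 = 3.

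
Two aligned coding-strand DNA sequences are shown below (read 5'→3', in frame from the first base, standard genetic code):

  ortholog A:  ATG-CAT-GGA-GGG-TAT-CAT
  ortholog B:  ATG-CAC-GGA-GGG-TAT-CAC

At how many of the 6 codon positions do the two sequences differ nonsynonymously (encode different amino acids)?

Codon 1: ATG Met / ATG Met — identical.
Codon 2: CAT His / CAC His — synonymous.
Codon 3: GGA Gly / GGA Gly — identical.
Codon 4: GGG Gly / GGG Gly — identical.
Codon 5: TAT Tyr / TAT Tyr — identical.
Codon 6: CAT His / CAC His — synonymous.
Nonsynonymous differences: 0.

0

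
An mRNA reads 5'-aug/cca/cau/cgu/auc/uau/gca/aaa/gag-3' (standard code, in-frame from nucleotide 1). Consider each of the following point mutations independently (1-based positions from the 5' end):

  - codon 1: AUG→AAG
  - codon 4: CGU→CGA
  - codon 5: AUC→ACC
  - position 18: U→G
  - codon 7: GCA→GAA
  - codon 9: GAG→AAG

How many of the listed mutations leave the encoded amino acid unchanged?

1

Codon 1: AUG (Met) → AAG (Lys) — missense.
Codon 4: CGU (Arg) → CGA (Arg) — synonymous.
Codon 5: AUC (Ile) → ACC (Thr) — missense.
Codon 6: UAU (Tyr) → UAG (Stop) — nonsense.
Codon 7: GCA (Ala) → GAA (Glu) — missense.
Codon 9: GAG (Glu) → AAG (Lys) — missense.
Synonymous: 1 of 6.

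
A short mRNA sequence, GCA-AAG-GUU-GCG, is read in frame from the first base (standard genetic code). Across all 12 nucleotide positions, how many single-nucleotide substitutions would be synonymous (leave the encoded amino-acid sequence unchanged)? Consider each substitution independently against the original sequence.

10

Codon 1 (GCA, Ala): 3 synonymous substitutions.
Codon 2 (AAG, Lys): 1 synonymous substitution.
Codon 3 (GUU, Val): 3 synonymous substitutions.
Codon 4 (GCG, Ala): 3 synonymous substitutions.
Total: 3 + 1 + 3 + 3 = 10.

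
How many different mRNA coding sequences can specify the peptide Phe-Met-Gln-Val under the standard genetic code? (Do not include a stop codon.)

Phe: 2 codons.
Met: 1 codon.
Gln: 2 codons.
Val: 4 codons.
2 × 1 × 2 × 4 = 16.

16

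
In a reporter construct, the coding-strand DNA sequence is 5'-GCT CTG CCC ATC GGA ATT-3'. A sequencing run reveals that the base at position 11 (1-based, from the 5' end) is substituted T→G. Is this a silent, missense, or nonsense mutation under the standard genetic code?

missense

Position 11 falls in codon 4: ATC → Ile.
After the substitution the codon is AGC → Ser.
Ile ≠ Ser, so this is a missense mutation.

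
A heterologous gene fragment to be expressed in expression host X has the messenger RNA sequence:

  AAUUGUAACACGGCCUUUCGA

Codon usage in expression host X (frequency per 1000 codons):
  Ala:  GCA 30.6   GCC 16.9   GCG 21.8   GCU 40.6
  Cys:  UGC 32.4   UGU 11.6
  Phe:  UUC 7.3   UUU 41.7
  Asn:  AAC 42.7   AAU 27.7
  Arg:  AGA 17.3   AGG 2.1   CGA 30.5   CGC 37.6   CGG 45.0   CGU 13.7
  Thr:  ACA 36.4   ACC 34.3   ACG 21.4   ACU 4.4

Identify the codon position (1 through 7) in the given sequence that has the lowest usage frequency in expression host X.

2

Codon 1 AAU (Asn): 27.7 per 1000.
Codon 2 UGU (Cys): 11.6 per 1000.
Codon 3 AAC (Asn): 42.7 per 1000.
Codon 4 ACG (Thr): 21.4 per 1000.
Codon 5 GCC (Ala): 16.9 per 1000.
Codon 6 UUU (Phe): 41.7 per 1000.
Codon 7 CGA (Arg): 30.5 per 1000.
Lowest frequency is 11.6 at codon 2.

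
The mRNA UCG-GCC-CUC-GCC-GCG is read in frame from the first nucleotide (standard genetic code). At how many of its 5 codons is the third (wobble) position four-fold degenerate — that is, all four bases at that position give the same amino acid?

5

Codon 1 UCG (Ser): third position 4-fold.
Codon 2 GCC (Ala): third position 4-fold.
Codon 3 CUC (Leu): third position 4-fold.
Codon 4 GCC (Ala): third position 4-fold.
Codon 5 GCG (Ala): third position 4-fold.
Four-fold degenerate third positions: 5.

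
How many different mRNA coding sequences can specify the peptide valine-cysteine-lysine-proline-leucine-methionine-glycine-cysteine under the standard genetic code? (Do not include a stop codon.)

Val: 4 codons.
Cys: 2 codons.
Lys: 2 codons.
Pro: 4 codons.
Leu: 6 codons.
Met: 1 codon.
Gly: 4 codons.
Cys: 2 codons.
4 × 2 × 2 × 4 × 6 × 1 × 4 × 2 = 3072.

3072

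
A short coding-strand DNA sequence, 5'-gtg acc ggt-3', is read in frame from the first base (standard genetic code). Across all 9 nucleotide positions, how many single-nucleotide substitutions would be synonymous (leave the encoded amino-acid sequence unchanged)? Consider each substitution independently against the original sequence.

9

Codon 1 (GTG, Val): 3 synonymous substitutions.
Codon 2 (ACC, Thr): 3 synonymous substitutions.
Codon 3 (GGT, Gly): 3 synonymous substitutions.
Total: 3 + 3 + 3 = 9.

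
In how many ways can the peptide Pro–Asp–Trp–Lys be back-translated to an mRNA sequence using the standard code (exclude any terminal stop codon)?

16

Pro: 4 codons.
Asp: 2 codons.
Trp: 1 codon.
Lys: 2 codons.
4 × 2 × 1 × 2 = 16.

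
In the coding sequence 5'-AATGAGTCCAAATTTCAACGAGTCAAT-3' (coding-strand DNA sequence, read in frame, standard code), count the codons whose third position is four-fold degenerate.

3

Codon 1 AAT (Asn): third position 2-fold.
Codon 2 GAG (Glu): third position 2-fold.
Codon 3 TCC (Ser): third position 4-fold.
Codon 4 AAA (Lys): third position 2-fold.
Codon 5 TTT (Phe): third position 2-fold.
Codon 6 CAA (Gln): third position 2-fold.
Codon 7 CGA (Arg): third position 4-fold.
Codon 8 GTC (Val): third position 4-fold.
Codon 9 AAT (Asn): third position 2-fold.
Four-fold degenerate third positions: 3.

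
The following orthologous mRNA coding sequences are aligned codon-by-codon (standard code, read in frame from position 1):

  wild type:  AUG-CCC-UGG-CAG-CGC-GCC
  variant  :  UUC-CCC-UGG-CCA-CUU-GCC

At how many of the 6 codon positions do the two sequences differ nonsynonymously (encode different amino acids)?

Codon 1: AUG Met / UUC Phe — nonsynonymous.
Codon 2: CCC Pro / CCC Pro — identical.
Codon 3: UGG Trp / UGG Trp — identical.
Codon 4: CAG Gln / CCA Pro — nonsynonymous.
Codon 5: CGC Arg / CUU Leu — nonsynonymous.
Codon 6: GCC Ala / GCC Ala — identical.
Nonsynonymous differences: 3.

3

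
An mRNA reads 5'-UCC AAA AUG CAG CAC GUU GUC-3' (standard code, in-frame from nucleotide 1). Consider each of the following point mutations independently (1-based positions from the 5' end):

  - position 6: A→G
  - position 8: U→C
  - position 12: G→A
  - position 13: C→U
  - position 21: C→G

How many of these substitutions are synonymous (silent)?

Codon 2: AAA (Lys) → AAG (Lys) — synonymous.
Codon 3: AUG (Met) → ACG (Thr) — missense.
Codon 4: CAG (Gln) → CAA (Gln) — synonymous.
Codon 5: CAC (His) → UAC (Tyr) — missense.
Codon 7: GUC (Val) → GUG (Val) — synonymous.
Synonymous: 3 of 5.

3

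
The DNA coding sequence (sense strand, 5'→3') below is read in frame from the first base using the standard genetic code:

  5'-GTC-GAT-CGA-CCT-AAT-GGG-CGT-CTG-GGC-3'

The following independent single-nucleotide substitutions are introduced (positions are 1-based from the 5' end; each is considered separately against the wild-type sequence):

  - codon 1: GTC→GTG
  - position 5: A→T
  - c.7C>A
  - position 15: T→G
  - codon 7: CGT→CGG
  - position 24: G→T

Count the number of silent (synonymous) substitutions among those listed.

4

Codon 1: GTC (Val) → GTG (Val) — synonymous.
Codon 2: GAT (Asp) → GTT (Val) — missense.
Codon 3: CGA (Arg) → AGA (Arg) — synonymous.
Codon 5: AAT (Asn) → AAG (Lys) — missense.
Codon 7: CGT (Arg) → CGG (Arg) — synonymous.
Codon 8: CTG (Leu) → CTT (Leu) — synonymous.
Synonymous: 4 of 6.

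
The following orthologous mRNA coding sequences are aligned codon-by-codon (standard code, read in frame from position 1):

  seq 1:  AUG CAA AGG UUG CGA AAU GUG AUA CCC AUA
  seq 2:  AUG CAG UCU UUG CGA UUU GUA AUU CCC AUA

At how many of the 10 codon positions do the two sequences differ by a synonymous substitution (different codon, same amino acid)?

Codon 1: AUG Met / AUG Met — identical.
Codon 2: CAA Gln / CAG Gln — synonymous.
Codon 3: AGG Arg / UCU Ser — nonsynonymous.
Codon 4: UUG Leu / UUG Leu — identical.
Codon 5: CGA Arg / CGA Arg — identical.
Codon 6: AAU Asn / UUU Phe — nonsynonymous.
Codon 7: GUG Val / GUA Val — synonymous.
Codon 8: AUA Ile / AUU Ile — synonymous.
Codon 9: CCC Pro / CCC Pro — identical.
Codon 10: AUA Ile / AUA Ile — identical.
Synonymous differences: 3.

3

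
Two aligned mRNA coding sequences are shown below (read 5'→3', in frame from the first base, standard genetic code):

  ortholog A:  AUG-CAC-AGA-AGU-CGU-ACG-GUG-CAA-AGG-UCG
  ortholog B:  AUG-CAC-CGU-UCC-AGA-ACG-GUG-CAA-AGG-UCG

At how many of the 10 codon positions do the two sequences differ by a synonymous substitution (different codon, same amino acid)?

Codon 1: AUG Met / AUG Met — identical.
Codon 2: CAC His / CAC His — identical.
Codon 3: AGA Arg / CGU Arg — synonymous.
Codon 4: AGU Ser / UCC Ser — synonymous.
Codon 5: CGU Arg / AGA Arg — synonymous.
Codon 6: ACG Thr / ACG Thr — identical.
Codon 7: GUG Val / GUG Val — identical.
Codon 8: CAA Gln / CAA Gln — identical.
Codon 9: AGG Arg / AGG Arg — identical.
Codon 10: UCG Ser / UCG Ser — identical.
Synonymous differences: 3.

3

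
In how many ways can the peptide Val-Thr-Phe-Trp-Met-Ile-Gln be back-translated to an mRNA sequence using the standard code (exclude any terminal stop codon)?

192

Val: 4 codons.
Thr: 4 codons.
Phe: 2 codons.
Trp: 1 codon.
Met: 1 codon.
Ile: 3 codons.
Gln: 2 codons.
4 × 4 × 2 × 1 × 1 × 3 × 2 = 192.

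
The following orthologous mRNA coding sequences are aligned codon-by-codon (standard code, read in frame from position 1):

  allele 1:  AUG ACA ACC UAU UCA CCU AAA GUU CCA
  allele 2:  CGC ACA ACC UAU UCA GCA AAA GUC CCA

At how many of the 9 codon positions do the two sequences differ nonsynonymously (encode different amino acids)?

Codon 1: AUG Met / CGC Arg — nonsynonymous.
Codon 2: ACA Thr / ACA Thr — identical.
Codon 3: ACC Thr / ACC Thr — identical.
Codon 4: UAU Tyr / UAU Tyr — identical.
Codon 5: UCA Ser / UCA Ser — identical.
Codon 6: CCU Pro / GCA Ala — nonsynonymous.
Codon 7: AAA Lys / AAA Lys — identical.
Codon 8: GUU Val / GUC Val — synonymous.
Codon 9: CCA Pro / CCA Pro — identical.
Nonsynonymous differences: 2.

2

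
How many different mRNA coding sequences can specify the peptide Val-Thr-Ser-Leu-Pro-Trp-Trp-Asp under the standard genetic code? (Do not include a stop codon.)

4608

Val: 4 codons.
Thr: 4 codons.
Ser: 6 codons.
Leu: 6 codons.
Pro: 4 codons.
Trp: 1 codon.
Trp: 1 codon.
Asp: 2 codons.
4 × 4 × 6 × 6 × 4 × 1 × 1 × 2 = 4608.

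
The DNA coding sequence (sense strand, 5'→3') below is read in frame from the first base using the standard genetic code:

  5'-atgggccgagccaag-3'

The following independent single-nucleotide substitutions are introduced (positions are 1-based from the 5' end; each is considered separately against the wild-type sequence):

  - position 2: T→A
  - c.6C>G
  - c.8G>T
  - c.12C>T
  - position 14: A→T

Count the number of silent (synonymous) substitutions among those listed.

Codon 1: ATG (Met) → AAG (Lys) — missense.
Codon 2: GGC (Gly) → GGG (Gly) — synonymous.
Codon 3: CGA (Arg) → CTA (Leu) — missense.
Codon 4: GCC (Ala) → GCT (Ala) — synonymous.
Codon 5: AAG (Lys) → ATG (Met) — missense.
Synonymous: 2 of 5.

2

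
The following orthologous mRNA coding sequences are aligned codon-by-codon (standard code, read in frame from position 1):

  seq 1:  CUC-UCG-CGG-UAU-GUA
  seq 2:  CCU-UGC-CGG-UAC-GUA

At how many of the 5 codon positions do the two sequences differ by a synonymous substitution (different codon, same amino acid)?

Codon 1: CUC Leu / CCU Pro — nonsynonymous.
Codon 2: UCG Ser / UGC Cys — nonsynonymous.
Codon 3: CGG Arg / CGG Arg — identical.
Codon 4: UAU Tyr / UAC Tyr — synonymous.
Codon 5: GUA Val / GUA Val — identical.
Synonymous differences: 1.

1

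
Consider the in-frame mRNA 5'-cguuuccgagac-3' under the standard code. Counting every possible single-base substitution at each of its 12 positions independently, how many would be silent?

9

Codon 1 (CGU, Arg): 3 synonymous substitutions.
Codon 2 (UUC, Phe): 1 synonymous substitution.
Codon 3 (CGA, Arg): 4 synonymous substitutions.
Codon 4 (GAC, Asp): 1 synonymous substitution.
Total: 3 + 1 + 4 + 1 = 9.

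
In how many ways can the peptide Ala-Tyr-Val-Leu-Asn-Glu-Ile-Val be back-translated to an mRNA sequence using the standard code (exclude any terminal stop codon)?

Ala: 4 codons.
Tyr: 2 codons.
Val: 4 codons.
Leu: 6 codons.
Asn: 2 codons.
Glu: 2 codons.
Ile: 3 codons.
Val: 4 codons.
4 × 2 × 4 × 6 × 2 × 2 × 3 × 4 = 9216.

9216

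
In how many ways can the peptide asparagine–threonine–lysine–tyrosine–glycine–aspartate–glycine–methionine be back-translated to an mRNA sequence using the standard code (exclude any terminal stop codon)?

1024

Asn: 2 codons.
Thr: 4 codons.
Lys: 2 codons.
Tyr: 2 codons.
Gly: 4 codons.
Asp: 2 codons.
Gly: 4 codons.
Met: 1 codon.
2 × 4 × 2 × 2 × 4 × 2 × 4 × 1 = 1024.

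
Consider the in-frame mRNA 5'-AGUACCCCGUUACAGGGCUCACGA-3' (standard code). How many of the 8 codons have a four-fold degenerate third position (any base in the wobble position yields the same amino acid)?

Codon 1 AGU (Ser): third position 2-fold.
Codon 2 ACC (Thr): third position 4-fold.
Codon 3 CCG (Pro): third position 4-fold.
Codon 4 UUA (Leu): third position 2-fold.
Codon 5 CAG (Gln): third position 2-fold.
Codon 6 GGC (Gly): third position 4-fold.
Codon 7 UCA (Ser): third position 4-fold.
Codon 8 CGA (Arg): third position 4-fold.
Four-fold degenerate third positions: 5.

5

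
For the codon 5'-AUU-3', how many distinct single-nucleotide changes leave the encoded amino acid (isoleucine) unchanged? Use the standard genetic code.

Position 1: none → 0 synonymous.
Position 2: none → 0 synonymous.
Position 3: AUC, AUA → 2 synonymous.
Total: 0 + 0 + 2 = 2.

2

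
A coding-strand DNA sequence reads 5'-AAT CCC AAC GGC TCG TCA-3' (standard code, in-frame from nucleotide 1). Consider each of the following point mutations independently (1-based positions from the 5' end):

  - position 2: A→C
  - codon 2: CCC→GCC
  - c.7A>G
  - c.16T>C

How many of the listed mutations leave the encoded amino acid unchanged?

Codon 1: AAT (Asn) → ACT (Thr) — missense.
Codon 2: CCC (Pro) → GCC (Ala) — missense.
Codon 3: AAC (Asn) → GAC (Asp) — missense.
Codon 6: TCA (Ser) → CCA (Pro) — missense.
Synonymous: 0 of 4.

0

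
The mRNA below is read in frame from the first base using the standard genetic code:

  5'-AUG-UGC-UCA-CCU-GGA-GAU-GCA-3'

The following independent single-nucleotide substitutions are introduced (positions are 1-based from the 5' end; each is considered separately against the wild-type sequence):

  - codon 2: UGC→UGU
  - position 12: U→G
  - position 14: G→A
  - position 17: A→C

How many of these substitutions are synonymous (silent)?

Codon 2: UGC (Cys) → UGU (Cys) — synonymous.
Codon 4: CCU (Pro) → CCG (Pro) — synonymous.
Codon 5: GGA (Gly) → GAA (Glu) — missense.
Codon 6: GAU (Asp) → GCU (Ala) — missense.
Synonymous: 2 of 4.

2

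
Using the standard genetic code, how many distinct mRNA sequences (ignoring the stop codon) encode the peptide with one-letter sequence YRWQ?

Tyr: 2 codons.
Arg: 6 codons.
Trp: 1 codon.
Gln: 2 codons.
2 × 6 × 1 × 2 = 24.

24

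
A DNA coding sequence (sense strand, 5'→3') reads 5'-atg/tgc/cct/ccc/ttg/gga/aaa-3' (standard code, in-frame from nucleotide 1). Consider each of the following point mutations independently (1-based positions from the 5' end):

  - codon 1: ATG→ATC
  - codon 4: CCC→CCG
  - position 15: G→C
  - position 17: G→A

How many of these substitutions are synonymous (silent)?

1

Codon 1: ATG (Met) → ATC (Ile) — missense.
Codon 4: CCC (Pro) → CCG (Pro) — synonymous.
Codon 5: TTG (Leu) → TTC (Phe) — missense.
Codon 6: GGA (Gly) → GAA (Glu) — missense.
Synonymous: 1 of 4.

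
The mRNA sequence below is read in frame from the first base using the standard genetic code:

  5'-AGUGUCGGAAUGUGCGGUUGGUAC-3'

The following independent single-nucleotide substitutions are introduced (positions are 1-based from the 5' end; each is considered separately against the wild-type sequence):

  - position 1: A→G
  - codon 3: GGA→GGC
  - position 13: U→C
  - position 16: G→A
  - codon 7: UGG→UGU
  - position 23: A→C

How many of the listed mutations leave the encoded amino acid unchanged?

1

Codon 1: AGU (Ser) → GGU (Gly) — missense.
Codon 3: GGA (Gly) → GGC (Gly) — synonymous.
Codon 5: UGC (Cys) → CGC (Arg) — missense.
Codon 6: GGU (Gly) → AGU (Ser) — missense.
Codon 7: UGG (Trp) → UGU (Cys) — missense.
Codon 8: UAC (Tyr) → UCC (Ser) — missense.
Synonymous: 1 of 6.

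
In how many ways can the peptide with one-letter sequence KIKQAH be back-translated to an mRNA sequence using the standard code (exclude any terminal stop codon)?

192

Lys: 2 codons.
Ile: 3 codons.
Lys: 2 codons.
Gln: 2 codons.
Ala: 4 codons.
His: 2 codons.
2 × 3 × 2 × 2 × 4 × 2 = 192.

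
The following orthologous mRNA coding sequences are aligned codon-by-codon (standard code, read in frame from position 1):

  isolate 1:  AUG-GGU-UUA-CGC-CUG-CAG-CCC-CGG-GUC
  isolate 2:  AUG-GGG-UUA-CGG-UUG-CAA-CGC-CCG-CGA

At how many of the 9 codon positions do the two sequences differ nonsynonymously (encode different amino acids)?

3

Codon 1: AUG Met / AUG Met — identical.
Codon 2: GGU Gly / GGG Gly — synonymous.
Codon 3: UUA Leu / UUA Leu — identical.
Codon 4: CGC Arg / CGG Arg — synonymous.
Codon 5: CUG Leu / UUG Leu — synonymous.
Codon 6: CAG Gln / CAA Gln — synonymous.
Codon 7: CCC Pro / CGC Arg — nonsynonymous.
Codon 8: CGG Arg / CCG Pro — nonsynonymous.
Codon 9: GUC Val / CGA Arg — nonsynonymous.
Nonsynonymous differences: 3.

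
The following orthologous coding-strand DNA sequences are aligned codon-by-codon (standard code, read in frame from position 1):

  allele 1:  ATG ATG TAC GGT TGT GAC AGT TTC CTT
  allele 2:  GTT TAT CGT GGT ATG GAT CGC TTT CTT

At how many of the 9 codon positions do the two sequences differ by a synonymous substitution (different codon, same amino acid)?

2

Codon 1: ATG Met / GTT Val — nonsynonymous.
Codon 2: ATG Met / TAT Tyr — nonsynonymous.
Codon 3: TAC Tyr / CGT Arg — nonsynonymous.
Codon 4: GGT Gly / GGT Gly — identical.
Codon 5: TGT Cys / ATG Met — nonsynonymous.
Codon 6: GAC Asp / GAT Asp — synonymous.
Codon 7: AGT Ser / CGC Arg — nonsynonymous.
Codon 8: TTC Phe / TTT Phe — synonymous.
Codon 9: CTT Leu / CTT Leu — identical.
Synonymous differences: 2.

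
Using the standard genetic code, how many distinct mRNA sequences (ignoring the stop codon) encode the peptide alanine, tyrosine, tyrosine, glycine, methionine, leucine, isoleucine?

1152

Ala: 4 codons.
Tyr: 2 codons.
Tyr: 2 codons.
Gly: 4 codons.
Met: 1 codon.
Leu: 6 codons.
Ile: 3 codons.
4 × 2 × 2 × 4 × 1 × 6 × 3 = 1152.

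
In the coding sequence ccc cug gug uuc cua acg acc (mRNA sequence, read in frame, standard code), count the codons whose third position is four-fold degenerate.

6

Codon 1 CCC (Pro): third position 4-fold.
Codon 2 CUG (Leu): third position 4-fold.
Codon 3 GUG (Val): third position 4-fold.
Codon 4 UUC (Phe): third position 2-fold.
Codon 5 CUA (Leu): third position 4-fold.
Codon 6 ACG (Thr): third position 4-fold.
Codon 7 ACC (Thr): third position 4-fold.
Four-fold degenerate third positions: 6.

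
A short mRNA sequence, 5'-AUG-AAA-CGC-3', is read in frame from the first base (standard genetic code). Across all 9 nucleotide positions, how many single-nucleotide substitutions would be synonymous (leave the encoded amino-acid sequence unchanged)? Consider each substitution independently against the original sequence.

Codon 1 (AUG, Met): 0 synonymous substitutions.
Codon 2 (AAA, Lys): 1 synonymous substitution.
Codon 3 (CGC, Arg): 3 synonymous substitutions.
Total: 0 + 1 + 3 = 4.

4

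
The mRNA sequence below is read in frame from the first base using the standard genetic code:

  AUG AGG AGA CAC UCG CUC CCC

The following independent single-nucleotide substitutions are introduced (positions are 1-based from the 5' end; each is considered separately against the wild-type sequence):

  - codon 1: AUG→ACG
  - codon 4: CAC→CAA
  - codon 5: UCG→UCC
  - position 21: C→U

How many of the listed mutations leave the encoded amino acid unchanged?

Codon 1: AUG (Met) → ACG (Thr) — missense.
Codon 4: CAC (His) → CAA (Gln) — missense.
Codon 5: UCG (Ser) → UCC (Ser) — synonymous.
Codon 7: CCC (Pro) → CCU (Pro) — synonymous.
Synonymous: 2 of 4.

2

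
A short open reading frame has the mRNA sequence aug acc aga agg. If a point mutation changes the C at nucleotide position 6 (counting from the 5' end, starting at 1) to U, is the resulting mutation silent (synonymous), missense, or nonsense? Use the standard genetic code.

Position 6 falls in codon 2: ACC → Thr.
After the substitution the codon is ACU → Thr.
Both encode Thr, so the change is synonymous.

silent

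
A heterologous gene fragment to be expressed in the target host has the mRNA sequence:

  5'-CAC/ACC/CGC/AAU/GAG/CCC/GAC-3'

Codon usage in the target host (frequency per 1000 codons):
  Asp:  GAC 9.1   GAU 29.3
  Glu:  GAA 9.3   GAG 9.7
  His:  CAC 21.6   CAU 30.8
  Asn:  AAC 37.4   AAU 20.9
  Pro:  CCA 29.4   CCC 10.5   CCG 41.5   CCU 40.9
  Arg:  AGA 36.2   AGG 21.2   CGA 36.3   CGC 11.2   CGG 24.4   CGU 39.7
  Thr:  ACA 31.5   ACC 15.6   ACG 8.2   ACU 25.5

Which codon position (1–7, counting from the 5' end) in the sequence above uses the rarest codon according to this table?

7

Codon 1 CAC (His): 21.6 per 1000.
Codon 2 ACC (Thr): 15.6 per 1000.
Codon 3 CGC (Arg): 11.2 per 1000.
Codon 4 AAU (Asn): 20.9 per 1000.
Codon 5 GAG (Glu): 9.7 per 1000.
Codon 6 CCC (Pro): 10.5 per 1000.
Codon 7 GAC (Asp): 9.1 per 1000.
Lowest frequency is 9.1 at codon 7.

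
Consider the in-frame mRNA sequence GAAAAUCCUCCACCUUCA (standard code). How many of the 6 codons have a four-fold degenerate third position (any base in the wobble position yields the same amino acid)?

Codon 1 GAA (Glu): third position 2-fold.
Codon 2 AAU (Asn): third position 2-fold.
Codon 3 CCU (Pro): third position 4-fold.
Codon 4 CCA (Pro): third position 4-fold.
Codon 5 CCU (Pro): third position 4-fold.
Codon 6 UCA (Ser): third position 4-fold.
Four-fold degenerate third positions: 4.

4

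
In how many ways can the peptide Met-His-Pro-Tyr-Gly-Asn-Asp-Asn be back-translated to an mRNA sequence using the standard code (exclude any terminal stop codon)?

512

Met: 1 codon.
His: 2 codons.
Pro: 4 codons.
Tyr: 2 codons.
Gly: 4 codons.
Asn: 2 codons.
Asp: 2 codons.
Asn: 2 codons.
1 × 2 × 4 × 2 × 4 × 2 × 2 × 2 = 512.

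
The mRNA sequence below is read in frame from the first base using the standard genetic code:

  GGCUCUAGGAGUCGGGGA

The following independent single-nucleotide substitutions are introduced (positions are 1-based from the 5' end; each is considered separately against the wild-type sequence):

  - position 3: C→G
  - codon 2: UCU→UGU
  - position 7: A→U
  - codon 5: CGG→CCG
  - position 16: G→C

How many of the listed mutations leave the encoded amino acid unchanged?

Codon 1: GGC (Gly) → GGG (Gly) — synonymous.
Codon 2: UCU (Ser) → UGU (Cys) — missense.
Codon 3: AGG (Arg) → UGG (Trp) — missense.
Codon 5: CGG (Arg) → CCG (Pro) — missense.
Codon 6: GGA (Gly) → CGA (Arg) — missense.
Synonymous: 1 of 5.

1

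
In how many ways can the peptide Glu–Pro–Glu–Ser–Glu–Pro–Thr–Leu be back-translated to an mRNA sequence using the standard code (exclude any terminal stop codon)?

18432

Glu: 2 codons.
Pro: 4 codons.
Glu: 2 codons.
Ser: 6 codons.
Glu: 2 codons.
Pro: 4 codons.
Thr: 4 codons.
Leu: 6 codons.
2 × 4 × 2 × 6 × 2 × 4 × 4 × 6 = 18432.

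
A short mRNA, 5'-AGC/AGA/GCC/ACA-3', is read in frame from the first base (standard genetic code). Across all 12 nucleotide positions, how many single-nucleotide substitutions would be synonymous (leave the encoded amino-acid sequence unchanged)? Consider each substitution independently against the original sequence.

Codon 1 (AGC, Ser): 1 synonymous substitution.
Codon 2 (AGA, Arg): 2 synonymous substitutions.
Codon 3 (GCC, Ala): 3 synonymous substitutions.
Codon 4 (ACA, Thr): 3 synonymous substitutions.
Total: 1 + 2 + 3 + 3 = 9.

9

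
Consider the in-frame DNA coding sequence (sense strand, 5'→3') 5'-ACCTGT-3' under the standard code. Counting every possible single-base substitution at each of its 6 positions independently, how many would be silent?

4

Codon 1 (ACC, Thr): 3 synonymous substitutions.
Codon 2 (TGT, Cys): 1 synonymous substitution.
Total: 3 + 1 = 4.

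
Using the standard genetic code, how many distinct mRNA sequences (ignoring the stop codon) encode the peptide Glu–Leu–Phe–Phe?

48

Glu: 2 codons.
Leu: 6 codons.
Phe: 2 codons.
Phe: 2 codons.
2 × 6 × 2 × 2 = 48.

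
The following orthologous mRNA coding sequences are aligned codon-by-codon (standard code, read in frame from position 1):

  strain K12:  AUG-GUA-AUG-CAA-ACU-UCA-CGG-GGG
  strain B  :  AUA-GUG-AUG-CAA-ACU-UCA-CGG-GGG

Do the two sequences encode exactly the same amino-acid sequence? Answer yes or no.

Codon 1: AUG Met / AUA Ile — nonsynonymous.
Codon 2: GUA Val / GUG Val — synonymous.
Codon 3: AUG Met / AUG Met — identical.
Codon 4: CAA Gln / CAA Gln — identical.
Codon 5: ACU Thr / ACU Thr — identical.
Codon 6: UCA Ser / UCA Ser — identical.
Codon 7: CGG Arg / CGG Arg — identical.
Codon 8: GGG Gly / GGG Gly — identical.
Nonsynonymous differences: 1 → different protein.

no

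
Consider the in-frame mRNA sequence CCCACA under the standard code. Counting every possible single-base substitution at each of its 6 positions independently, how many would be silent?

Codon 1 (CCC, Pro): 3 synonymous substitutions.
Codon 2 (ACA, Thr): 3 synonymous substitutions.
Total: 3 + 3 = 6.

6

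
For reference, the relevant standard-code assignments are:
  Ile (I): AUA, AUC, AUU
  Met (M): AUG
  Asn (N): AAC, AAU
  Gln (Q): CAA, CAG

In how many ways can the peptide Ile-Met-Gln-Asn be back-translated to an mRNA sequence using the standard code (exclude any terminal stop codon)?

Ile: 3 codons.
Met: 1 codon.
Gln: 2 codons.
Asn: 2 codons.
3 × 1 × 2 × 2 = 12.

12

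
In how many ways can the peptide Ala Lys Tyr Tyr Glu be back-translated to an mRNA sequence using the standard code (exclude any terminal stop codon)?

64

Ala: 4 codons.
Lys: 2 codons.
Tyr: 2 codons.
Tyr: 2 codons.
Glu: 2 codons.
4 × 2 × 2 × 2 × 2 = 64.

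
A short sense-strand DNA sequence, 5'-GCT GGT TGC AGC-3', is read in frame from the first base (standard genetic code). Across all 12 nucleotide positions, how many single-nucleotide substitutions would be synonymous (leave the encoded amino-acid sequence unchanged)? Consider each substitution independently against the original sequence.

Codon 1 (GCT, Ala): 3 synonymous substitutions.
Codon 2 (GGT, Gly): 3 synonymous substitutions.
Codon 3 (TGC, Cys): 1 synonymous substitution.
Codon 4 (AGC, Ser): 1 synonymous substitution.
Total: 3 + 3 + 1 + 1 = 8.

8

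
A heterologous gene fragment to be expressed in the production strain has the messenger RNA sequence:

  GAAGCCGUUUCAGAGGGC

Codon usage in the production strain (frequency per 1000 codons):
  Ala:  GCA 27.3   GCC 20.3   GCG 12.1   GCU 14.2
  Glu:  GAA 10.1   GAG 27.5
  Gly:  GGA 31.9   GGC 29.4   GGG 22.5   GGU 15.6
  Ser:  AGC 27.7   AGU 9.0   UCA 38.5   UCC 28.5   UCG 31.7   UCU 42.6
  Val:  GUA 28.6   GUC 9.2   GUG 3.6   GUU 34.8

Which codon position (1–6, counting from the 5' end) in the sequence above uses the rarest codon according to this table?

1

Codon 1 GAA (Glu): 10.1 per 1000.
Codon 2 GCC (Ala): 20.3 per 1000.
Codon 3 GUU (Val): 34.8 per 1000.
Codon 4 UCA (Ser): 38.5 per 1000.
Codon 5 GAG (Glu): 27.5 per 1000.
Codon 6 GGC (Gly): 29.4 per 1000.
Lowest frequency is 10.1 at codon 1.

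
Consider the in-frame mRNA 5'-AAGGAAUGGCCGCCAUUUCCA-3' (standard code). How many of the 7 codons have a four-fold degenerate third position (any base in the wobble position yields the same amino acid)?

Codon 1 AAG (Lys): third position 2-fold.
Codon 2 GAA (Glu): third position 2-fold.
Codon 3 UGG (Trp): third position 1-fold.
Codon 4 CCG (Pro): third position 4-fold.
Codon 5 CCA (Pro): third position 4-fold.
Codon 6 UUU (Phe): third position 2-fold.
Codon 7 CCA (Pro): third position 4-fold.
Four-fold degenerate third positions: 3.

3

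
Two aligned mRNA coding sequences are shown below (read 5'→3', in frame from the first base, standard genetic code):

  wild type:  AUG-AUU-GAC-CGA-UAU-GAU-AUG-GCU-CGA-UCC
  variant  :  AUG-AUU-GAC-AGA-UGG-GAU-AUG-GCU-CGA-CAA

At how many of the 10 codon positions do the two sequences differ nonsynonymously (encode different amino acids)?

2

Codon 1: AUG Met / AUG Met — identical.
Codon 2: AUU Ile / AUU Ile — identical.
Codon 3: GAC Asp / GAC Asp — identical.
Codon 4: CGA Arg / AGA Arg — synonymous.
Codon 5: UAU Tyr / UGG Trp — nonsynonymous.
Codon 6: GAU Asp / GAU Asp — identical.
Codon 7: AUG Met / AUG Met — identical.
Codon 8: GCU Ala / GCU Ala — identical.
Codon 9: CGA Arg / CGA Arg — identical.
Codon 10: UCC Ser / CAA Gln — nonsynonymous.
Nonsynonymous differences: 2.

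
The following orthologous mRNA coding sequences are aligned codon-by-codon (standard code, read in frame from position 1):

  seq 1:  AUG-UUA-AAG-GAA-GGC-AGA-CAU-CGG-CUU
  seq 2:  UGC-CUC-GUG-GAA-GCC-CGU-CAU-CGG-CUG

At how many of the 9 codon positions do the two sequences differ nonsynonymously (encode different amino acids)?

Codon 1: AUG Met / UGC Cys — nonsynonymous.
Codon 2: UUA Leu / CUC Leu — synonymous.
Codon 3: AAG Lys / GUG Val — nonsynonymous.
Codon 4: GAA Glu / GAA Glu — identical.
Codon 5: GGC Gly / GCC Ala — nonsynonymous.
Codon 6: AGA Arg / CGU Arg — synonymous.
Codon 7: CAU His / CAU His — identical.
Codon 8: CGG Arg / CGG Arg — identical.
Codon 9: CUU Leu / CUG Leu — synonymous.
Nonsynonymous differences: 3.

3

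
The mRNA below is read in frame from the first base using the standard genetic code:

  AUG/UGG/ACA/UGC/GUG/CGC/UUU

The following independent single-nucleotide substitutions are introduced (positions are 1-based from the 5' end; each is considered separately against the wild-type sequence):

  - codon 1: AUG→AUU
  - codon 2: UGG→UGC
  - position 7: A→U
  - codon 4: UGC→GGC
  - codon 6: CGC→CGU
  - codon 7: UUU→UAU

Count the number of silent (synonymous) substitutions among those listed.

1

Codon 1: AUG (Met) → AUU (Ile) — missense.
Codon 2: UGG (Trp) → UGC (Cys) — missense.
Codon 3: ACA (Thr) → UCA (Ser) — missense.
Codon 4: UGC (Cys) → GGC (Gly) — missense.
Codon 6: CGC (Arg) → CGU (Arg) — synonymous.
Codon 7: UUU (Phe) → UAU (Tyr) — missense.
Synonymous: 1 of 6.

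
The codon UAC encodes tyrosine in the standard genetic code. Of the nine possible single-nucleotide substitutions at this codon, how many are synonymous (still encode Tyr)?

1

Position 1: none → 0 synonymous.
Position 2: none → 0 synonymous.
Position 3: UAU → 1 synonymous.
Total: 0 + 0 + 1 = 1.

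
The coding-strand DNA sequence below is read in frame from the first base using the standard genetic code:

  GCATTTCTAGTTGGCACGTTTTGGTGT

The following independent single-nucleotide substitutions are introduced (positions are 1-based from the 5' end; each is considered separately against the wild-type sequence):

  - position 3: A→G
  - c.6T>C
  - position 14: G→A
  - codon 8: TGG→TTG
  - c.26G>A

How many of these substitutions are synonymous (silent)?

2

Codon 1: GCA (Ala) → GCG (Ala) — synonymous.
Codon 2: TTT (Phe) → TTC (Phe) — synonymous.
Codon 5: GGC (Gly) → GAC (Asp) — missense.
Codon 8: TGG (Trp) → TTG (Leu) — missense.
Codon 9: TGT (Cys) → TAT (Tyr) — missense.
Synonymous: 2 of 5.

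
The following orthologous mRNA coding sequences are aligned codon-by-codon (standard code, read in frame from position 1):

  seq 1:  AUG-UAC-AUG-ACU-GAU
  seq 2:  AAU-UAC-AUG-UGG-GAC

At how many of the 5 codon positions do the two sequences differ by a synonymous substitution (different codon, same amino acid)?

Codon 1: AUG Met / AAU Asn — nonsynonymous.
Codon 2: UAC Tyr / UAC Tyr — identical.
Codon 3: AUG Met / AUG Met — identical.
Codon 4: ACU Thr / UGG Trp — nonsynonymous.
Codon 5: GAU Asp / GAC Asp — synonymous.
Synonymous differences: 1.

1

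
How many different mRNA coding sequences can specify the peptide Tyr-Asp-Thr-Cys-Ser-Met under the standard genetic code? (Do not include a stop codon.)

Tyr: 2 codons.
Asp: 2 codons.
Thr: 4 codons.
Cys: 2 codons.
Ser: 6 codons.
Met: 1 codon.
2 × 2 × 4 × 2 × 6 × 1 = 192.

192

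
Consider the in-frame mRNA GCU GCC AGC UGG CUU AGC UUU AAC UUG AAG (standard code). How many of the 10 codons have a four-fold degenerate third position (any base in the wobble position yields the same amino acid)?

3

Codon 1 GCU (Ala): third position 4-fold.
Codon 2 GCC (Ala): third position 4-fold.
Codon 3 AGC (Ser): third position 2-fold.
Codon 4 UGG (Trp): third position 1-fold.
Codon 5 CUU (Leu): third position 4-fold.
Codon 6 AGC (Ser): third position 2-fold.
Codon 7 UUU (Phe): third position 2-fold.
Codon 8 AAC (Asn): third position 2-fold.
Codon 9 UUG (Leu): third position 2-fold.
Codon 10 AAG (Lys): third position 2-fold.
Four-fold degenerate third positions: 3.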